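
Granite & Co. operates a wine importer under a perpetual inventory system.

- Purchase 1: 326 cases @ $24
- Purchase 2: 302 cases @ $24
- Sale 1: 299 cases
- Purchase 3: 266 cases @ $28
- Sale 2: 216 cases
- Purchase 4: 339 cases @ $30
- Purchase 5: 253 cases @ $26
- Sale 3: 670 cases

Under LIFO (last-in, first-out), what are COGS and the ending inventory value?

COGS = $32,044; ending inventory = $7,224

Sale 1 (299) [LIFO — newest first]: 299 @ $24 = $7,176
Sale 2 (216) [LIFO — newest first]: 216 @ $28 = $6,048
Sale 3 (670) [LIFO — newest first]: 253 @ $26 + 339 @ $30 + 50 @ $28 + 3 @ $24 + 25 @ $24 = $18,820
Total COGS = $7,176 + $6,048 + $18,820 = $32,044
Ending inventory: 301 @ $24 = $7,224
Check: goods available $39,268 = COGS $32,044 + ending $7,224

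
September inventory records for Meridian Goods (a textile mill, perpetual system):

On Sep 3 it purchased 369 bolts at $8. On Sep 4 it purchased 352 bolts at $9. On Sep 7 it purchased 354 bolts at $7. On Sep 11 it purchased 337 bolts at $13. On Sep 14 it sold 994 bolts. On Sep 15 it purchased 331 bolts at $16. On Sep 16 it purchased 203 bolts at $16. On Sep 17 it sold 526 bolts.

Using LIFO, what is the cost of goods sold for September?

Sep 14, 994 sold [LIFO — newest first]: 337 @ $13 + 354 @ $7 + 303 @ $9 = $9,586
Sep 17, 526 sold [LIFO — newest first]: 203 @ $16 + 323 @ $16 = $8,416
Total COGS = $9,586 + $8,416 = $18,002
Ending inventory: 369 @ $8 + 49 @ $9 + 8 @ $16 = $3,521
Check: goods available $21,523 = COGS $18,002 + ending $3,521

COGS = $18,002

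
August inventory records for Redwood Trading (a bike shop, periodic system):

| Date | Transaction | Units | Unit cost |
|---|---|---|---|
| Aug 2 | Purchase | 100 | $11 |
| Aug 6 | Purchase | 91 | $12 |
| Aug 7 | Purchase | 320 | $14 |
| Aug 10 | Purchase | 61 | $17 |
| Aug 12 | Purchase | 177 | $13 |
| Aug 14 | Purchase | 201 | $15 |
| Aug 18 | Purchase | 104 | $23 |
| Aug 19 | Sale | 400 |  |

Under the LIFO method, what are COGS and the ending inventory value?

COGS = $6,642; ending inventory = $8,775

Aug 19, 400 sold [LIFO — newest first]: 104 @ $23 + 201 @ $15 + 95 @ $13 = $6,642
Ending inventory: 100 @ $11 + 91 @ $12 + 320 @ $14 + 61 @ $17 + 82 @ $13 = $8,775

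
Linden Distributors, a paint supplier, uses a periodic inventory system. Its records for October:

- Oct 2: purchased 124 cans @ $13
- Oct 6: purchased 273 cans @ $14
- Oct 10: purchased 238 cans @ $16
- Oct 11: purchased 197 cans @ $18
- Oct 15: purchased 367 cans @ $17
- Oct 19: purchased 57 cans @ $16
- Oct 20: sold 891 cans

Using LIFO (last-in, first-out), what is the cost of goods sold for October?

COGS = $14,953

Oct 20, 891 sold [LIFO — newest first]: 57 @ $16 + 367 @ $17 + 197 @ $18 + 238 @ $16 + 32 @ $14 = $14,953
Ending inventory: 124 @ $13 + 241 @ $14 = $4,986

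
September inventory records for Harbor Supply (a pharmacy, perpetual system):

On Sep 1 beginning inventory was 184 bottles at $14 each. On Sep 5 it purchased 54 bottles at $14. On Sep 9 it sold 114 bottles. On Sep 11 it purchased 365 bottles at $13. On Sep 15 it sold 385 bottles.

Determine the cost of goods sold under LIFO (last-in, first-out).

COGS = $6,621

Sep 9, 114 sold [LIFO — newest first]: 54 @ $14 + 60 @ $14 = $1,596
Sep 15, 385 sold [LIFO — newest first]: 365 @ $13 + 20 @ $14 = $5,025
Total COGS = $1,596 + $5,025 = $6,621
Ending inventory: 104 @ $14 = $1,456
Check: goods available $8,077 = COGS $6,621 + ending $1,456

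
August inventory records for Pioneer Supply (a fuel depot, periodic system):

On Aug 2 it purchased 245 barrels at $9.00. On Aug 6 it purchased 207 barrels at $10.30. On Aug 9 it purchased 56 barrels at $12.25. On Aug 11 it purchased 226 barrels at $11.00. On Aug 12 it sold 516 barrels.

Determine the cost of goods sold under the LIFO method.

Aug 12, 516 sold [LIFO — newest first]: 226 @ $11.00 + 56 @ $12.25 + 207 @ $10.30 + 27 @ $9.00 = $5,547.10
Ending inventory: 218 @ $9.00 = $1,962.00
Check: goods available $7,509.10 = COGS $5,547.10 + ending $1,962.00

COGS = $5,547.10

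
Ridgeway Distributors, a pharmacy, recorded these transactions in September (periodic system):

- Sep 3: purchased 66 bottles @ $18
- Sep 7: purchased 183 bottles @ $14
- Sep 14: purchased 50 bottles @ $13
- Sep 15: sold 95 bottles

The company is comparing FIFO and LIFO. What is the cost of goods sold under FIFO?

COGS = $1,594

FIFO COGS: 66 @ $18 + 29 @ $14 = $1,594
LIFO COGS: 50 @ $13 + 45 @ $14 = $1,280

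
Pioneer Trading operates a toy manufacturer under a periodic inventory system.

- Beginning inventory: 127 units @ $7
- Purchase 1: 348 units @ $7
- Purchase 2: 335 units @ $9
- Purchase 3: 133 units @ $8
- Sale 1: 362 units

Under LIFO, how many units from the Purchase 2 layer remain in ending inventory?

106

Sale 1 (362) [LIFO — newest first]: 133 @ $8 + 229 @ $9 = $3,125
Ending inventory: 127 @ $7 + 348 @ $7 + 106 @ $9 = $4,279
Check: goods available $7,404 = COGS $3,125 + ending $4,279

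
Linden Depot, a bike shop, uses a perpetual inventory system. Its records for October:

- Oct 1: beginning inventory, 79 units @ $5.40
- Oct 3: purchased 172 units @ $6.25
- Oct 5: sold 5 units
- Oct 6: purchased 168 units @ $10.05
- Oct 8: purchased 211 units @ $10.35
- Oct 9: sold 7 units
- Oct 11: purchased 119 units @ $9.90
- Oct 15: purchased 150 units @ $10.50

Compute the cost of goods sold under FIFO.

Oct 5, 5 sold [FIFO — oldest first]: 5 @ $5.40 = $27.00
Oct 9, 7 sold [FIFO — oldest first]: 7 @ $5.40 = $37.80
Total COGS = $27.00 + $37.80 = $64.80
Ending inventory: 67 @ $5.40 + 172 @ $6.25 + 168 @ $10.05 + 211 @ $10.35 + 119 @ $9.90 + 150 @ $10.50 = $8,062.15

COGS = $64.80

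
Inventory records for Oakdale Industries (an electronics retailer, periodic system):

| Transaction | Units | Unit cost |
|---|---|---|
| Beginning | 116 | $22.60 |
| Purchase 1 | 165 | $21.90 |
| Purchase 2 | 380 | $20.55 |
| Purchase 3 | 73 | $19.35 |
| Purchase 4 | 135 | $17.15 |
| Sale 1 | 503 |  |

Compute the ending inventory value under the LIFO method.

Sale 1 (503) [LIFO — newest first]: 135 @ $17.15 + 73 @ $19.35 + 295 @ $20.55 = $9,790.05
Ending inventory: 116 @ $22.60 + 165 @ $21.90 + 85 @ $20.55 = $7,981.85

Ending inventory = $7,981.85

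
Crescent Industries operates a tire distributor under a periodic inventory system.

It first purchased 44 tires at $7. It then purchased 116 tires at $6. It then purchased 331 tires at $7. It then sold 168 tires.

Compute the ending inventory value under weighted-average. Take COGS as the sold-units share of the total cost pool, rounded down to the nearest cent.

Ending inventory = $2,184.70

Sale 1, sell 168: 168/491 × $3,321.00 → $1,136.30
Ending inventory (cost pool remaining) = $2,184.70
Check: goods available $3,321.00 = COGS $1,136.30 + ending $2,184.70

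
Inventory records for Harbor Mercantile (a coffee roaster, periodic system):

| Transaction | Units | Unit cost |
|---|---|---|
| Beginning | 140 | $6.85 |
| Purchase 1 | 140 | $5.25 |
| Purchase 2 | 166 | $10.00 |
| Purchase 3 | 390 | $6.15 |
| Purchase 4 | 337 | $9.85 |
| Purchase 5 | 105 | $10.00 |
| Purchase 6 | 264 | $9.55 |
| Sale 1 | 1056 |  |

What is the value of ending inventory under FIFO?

Ending inventory = $4,723.65

Sale 1 (1056) [FIFO — oldest first]: 140 @ $6.85 + 140 @ $5.25 + 166 @ $10.00 + 390 @ $6.15 + 220 @ $9.85 = $7,919.50
Ending inventory: 117 @ $9.85 + 105 @ $10.00 + 264 @ $9.55 = $4,723.65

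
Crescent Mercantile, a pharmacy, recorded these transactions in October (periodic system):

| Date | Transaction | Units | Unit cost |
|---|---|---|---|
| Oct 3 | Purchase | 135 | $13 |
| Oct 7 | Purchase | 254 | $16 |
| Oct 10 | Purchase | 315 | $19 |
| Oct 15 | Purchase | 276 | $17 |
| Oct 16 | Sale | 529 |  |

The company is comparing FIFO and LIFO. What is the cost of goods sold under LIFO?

COGS = $9,499

FIFO COGS: 135 @ $13 + 254 @ $16 + 140 @ $19 = $8,479
LIFO COGS: 276 @ $17 + 253 @ $19 = $9,499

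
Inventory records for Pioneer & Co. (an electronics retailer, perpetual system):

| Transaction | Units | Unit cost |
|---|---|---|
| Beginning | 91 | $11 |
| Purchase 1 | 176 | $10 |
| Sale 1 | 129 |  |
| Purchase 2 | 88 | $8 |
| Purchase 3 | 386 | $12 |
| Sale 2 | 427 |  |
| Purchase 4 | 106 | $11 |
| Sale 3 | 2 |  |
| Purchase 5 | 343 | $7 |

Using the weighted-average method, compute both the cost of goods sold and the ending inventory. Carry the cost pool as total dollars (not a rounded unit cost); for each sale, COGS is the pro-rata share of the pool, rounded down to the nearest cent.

After Beginning: 91 on hand, pool $1,001.00 (≈ $11.0000 each)
After Purchase 1: 267 on hand, pool $2,761.00 (≈ $10.3408 each)
Sale 1, sell 129: 129/267 × $2,761.00 → $1,333.96
After Purchase 2: 226 on hand, pool $2,131.04 (≈ $9.4294 each)
After Purchase 3: 612 on hand, pool $6,763.04 (≈ $11.0507 each)
Sale 2, sell 427: 427/612 × $6,763.04 → $4,718.65
After Purchase 4: 291 on hand, pool $3,210.39 (≈ $11.0323 each)
Sale 3, sell 2: 2/291 × $3,210.39 → $22.06
After Purchase 5: 632 on hand, pool $5,589.33 (≈ $8.8439 each)
Total COGS = $1,333.96 + $4,718.65 + $22.06 = $6,074.67
Ending inventory (cost pool remaining) = $5,589.33

COGS = $6,074.67; ending inventory = $5,589.33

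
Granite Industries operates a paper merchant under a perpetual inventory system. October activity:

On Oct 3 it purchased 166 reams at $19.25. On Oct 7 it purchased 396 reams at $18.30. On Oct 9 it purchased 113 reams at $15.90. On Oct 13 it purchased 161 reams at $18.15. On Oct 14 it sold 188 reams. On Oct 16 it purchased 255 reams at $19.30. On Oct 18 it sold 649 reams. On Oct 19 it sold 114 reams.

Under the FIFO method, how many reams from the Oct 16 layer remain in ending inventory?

Oct 14, 188 sold [FIFO — oldest first]: 166 @ $19.25 + 22 @ $18.30 = $3,598.10
Oct 18, 649 sold [FIFO — oldest first]: 374 @ $18.30 + 113 @ $15.90 + 161 @ $18.15 + 1 @ $19.30 = $11,582.35
Oct 19, 114 sold [FIFO — oldest first]: 114 @ $19.30 = $2,200.20
Total COGS = $3,598.10 + $11,582.35 + $2,200.20 = $17,380.65
Ending inventory: 140 @ $19.30 = $2,702.00

140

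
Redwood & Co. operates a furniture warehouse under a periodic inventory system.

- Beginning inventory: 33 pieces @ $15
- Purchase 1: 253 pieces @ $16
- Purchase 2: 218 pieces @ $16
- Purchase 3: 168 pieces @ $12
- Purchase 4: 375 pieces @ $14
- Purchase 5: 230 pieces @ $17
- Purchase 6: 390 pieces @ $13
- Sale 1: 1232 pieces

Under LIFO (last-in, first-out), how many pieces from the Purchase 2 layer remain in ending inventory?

Sale 1 (1232) [LIFO — newest first]: 390 @ $13 + 230 @ $17 + 375 @ $14 + 168 @ $12 + 69 @ $16 = $17,350
Ending inventory: 33 @ $15 + 253 @ $16 + 149 @ $16 = $6,927
Check: goods available $24,277 = COGS $17,350 + ending $6,927

149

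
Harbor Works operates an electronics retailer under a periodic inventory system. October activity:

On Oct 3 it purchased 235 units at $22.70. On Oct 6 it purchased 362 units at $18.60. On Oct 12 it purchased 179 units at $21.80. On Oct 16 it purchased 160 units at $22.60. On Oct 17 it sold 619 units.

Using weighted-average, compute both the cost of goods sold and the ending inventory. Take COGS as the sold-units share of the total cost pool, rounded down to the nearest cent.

Oct 17, sell 619: 619/936 × $19,585.90 → $12,952.64
Ending inventory (cost pool remaining) = $6,633.26
Check: goods available $19,585.90 = COGS $12,952.64 + ending $6,633.26

COGS = $12,952.64; ending inventory = $6,633.26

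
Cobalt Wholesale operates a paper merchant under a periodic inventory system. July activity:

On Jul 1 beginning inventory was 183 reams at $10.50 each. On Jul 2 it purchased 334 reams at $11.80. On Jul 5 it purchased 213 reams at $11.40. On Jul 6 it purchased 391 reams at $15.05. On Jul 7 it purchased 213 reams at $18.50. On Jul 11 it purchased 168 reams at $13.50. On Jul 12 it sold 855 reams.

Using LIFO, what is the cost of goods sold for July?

Jul 12, 855 sold [LIFO — newest first]: 168 @ $13.50 + 213 @ $18.50 + 391 @ $15.05 + 83 @ $11.40 = $13,039.25
Ending inventory: 183 @ $10.50 + 334 @ $11.80 + 130 @ $11.40 = $7,344.70
Check: goods available $20,383.95 = COGS $13,039.25 + ending $7,344.70

COGS = $13,039.25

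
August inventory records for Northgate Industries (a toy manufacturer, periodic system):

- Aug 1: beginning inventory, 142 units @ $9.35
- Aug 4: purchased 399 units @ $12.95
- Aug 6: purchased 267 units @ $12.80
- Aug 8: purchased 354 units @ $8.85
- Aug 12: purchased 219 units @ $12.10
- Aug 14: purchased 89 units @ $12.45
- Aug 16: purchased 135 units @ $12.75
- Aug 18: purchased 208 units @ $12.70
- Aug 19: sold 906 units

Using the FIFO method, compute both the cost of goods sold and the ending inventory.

COGS = $10,779.65; ending inventory = $10,386.40

Aug 19, 906 sold [FIFO — oldest first]: 142 @ $9.35 + 399 @ $12.95 + 267 @ $12.80 + 98 @ $8.85 = $10,779.65
Ending inventory: 256 @ $8.85 + 219 @ $12.10 + 89 @ $12.45 + 135 @ $12.75 + 208 @ $12.70 = $10,386.40
Check: goods available $21,166.05 = COGS $10,779.65 + ending $10,386.40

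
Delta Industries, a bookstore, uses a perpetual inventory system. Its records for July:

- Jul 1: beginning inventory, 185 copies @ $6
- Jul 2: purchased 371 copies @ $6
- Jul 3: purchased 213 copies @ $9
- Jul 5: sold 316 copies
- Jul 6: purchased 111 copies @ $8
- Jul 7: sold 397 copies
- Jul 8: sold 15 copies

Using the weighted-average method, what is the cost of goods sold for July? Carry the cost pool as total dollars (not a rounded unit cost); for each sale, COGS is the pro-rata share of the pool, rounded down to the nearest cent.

After Jul 1: 185 on hand, pool $1,110.00 (≈ $6.0000 each)
After Jul 2: 556 on hand, pool $3,336.00 (≈ $6.0000 each)
After Jul 3: 769 on hand, pool $5,253.00 (≈ $6.8309 each)
Jul 5, sell 316: 316/769 × $5,253.00 → $2,158.57
After Jul 6: 564 on hand, pool $3,982.43 (≈ $7.0610 each)
Jul 7, sell 397: 397/564 × $3,982.43 → $2,803.23
Jul 8, sell 15: 15/167 × $1,179.20 → $105.91
Total COGS = $2,158.57 + $2,803.23 + $105.91 = $5,067.71
Ending inventory (cost pool remaining) = $1,073.29
Check: goods available $6,141.00 = COGS $5,067.71 + ending $1,073.29

COGS = $5,067.71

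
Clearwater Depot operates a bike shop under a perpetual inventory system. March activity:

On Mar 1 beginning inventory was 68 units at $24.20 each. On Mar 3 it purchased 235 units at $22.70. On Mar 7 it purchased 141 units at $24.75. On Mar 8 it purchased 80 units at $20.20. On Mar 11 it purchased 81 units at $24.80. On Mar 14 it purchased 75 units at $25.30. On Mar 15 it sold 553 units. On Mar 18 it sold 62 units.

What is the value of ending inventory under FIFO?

Mar 15, 553 sold [FIFO — oldest first]: 68 @ $24.20 + 235 @ $22.70 + 141 @ $24.75 + 80 @ $20.20 + 29 @ $24.80 = $12,805.05
Mar 18, 62 sold [FIFO — oldest first]: 52 @ $24.80 + 10 @ $25.30 = $1,542.60
Total COGS = $12,805.05 + $1,542.60 = $14,347.65
Ending inventory: 65 @ $25.30 = $1,644.50
Check: goods available $15,992.15 = COGS $14,347.65 + ending $1,644.50

Ending inventory = $1,644.50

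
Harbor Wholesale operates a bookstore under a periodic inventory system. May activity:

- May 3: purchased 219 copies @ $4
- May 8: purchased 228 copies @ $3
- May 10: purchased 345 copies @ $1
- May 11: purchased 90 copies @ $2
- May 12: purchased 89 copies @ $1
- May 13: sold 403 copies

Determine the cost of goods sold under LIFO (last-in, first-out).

May 13, 403 sold [LIFO — newest first]: 89 @ $1 + 90 @ $2 + 224 @ $1 = $493
Ending inventory: 219 @ $4 + 228 @ $3 + 121 @ $1 = $1,681

COGS = $493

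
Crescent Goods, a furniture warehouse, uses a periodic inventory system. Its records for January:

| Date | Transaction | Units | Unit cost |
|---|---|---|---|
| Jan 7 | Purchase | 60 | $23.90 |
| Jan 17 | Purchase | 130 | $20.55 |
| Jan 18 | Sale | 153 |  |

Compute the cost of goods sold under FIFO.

COGS = $3,345.15

Jan 18, 153 sold [FIFO — oldest first]: 60 @ $23.90 + 93 @ $20.55 = $3,345.15
Ending inventory: 37 @ $20.55 = $760.35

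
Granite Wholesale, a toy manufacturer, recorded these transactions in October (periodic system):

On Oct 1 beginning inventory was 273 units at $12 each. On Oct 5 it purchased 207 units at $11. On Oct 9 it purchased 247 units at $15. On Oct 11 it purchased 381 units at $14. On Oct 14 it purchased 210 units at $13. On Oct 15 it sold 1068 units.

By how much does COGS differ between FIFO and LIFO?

FIFO COGS: 273 @ $12 + 207 @ $11 + 247 @ $15 + 341 @ $14 = $14,032
LIFO COGS: 210 @ $13 + 381 @ $14 + 247 @ $15 + 207 @ $11 + 23 @ $12 = $14,322
Difference = |$14,032 − $14,322| = $290

$290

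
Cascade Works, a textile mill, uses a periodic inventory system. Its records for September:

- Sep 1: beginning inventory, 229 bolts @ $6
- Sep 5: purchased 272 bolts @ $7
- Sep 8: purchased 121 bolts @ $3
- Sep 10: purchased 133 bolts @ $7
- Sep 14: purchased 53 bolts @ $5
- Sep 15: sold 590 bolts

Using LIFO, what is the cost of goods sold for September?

Sep 15, 590 sold [LIFO — newest first]: 53 @ $5 + 133 @ $7 + 121 @ $3 + 272 @ $7 + 11 @ $6 = $3,529
Ending inventory: 218 @ $6 = $1,308
Check: goods available $4,837 = COGS $3,529 + ending $1,308

COGS = $3,529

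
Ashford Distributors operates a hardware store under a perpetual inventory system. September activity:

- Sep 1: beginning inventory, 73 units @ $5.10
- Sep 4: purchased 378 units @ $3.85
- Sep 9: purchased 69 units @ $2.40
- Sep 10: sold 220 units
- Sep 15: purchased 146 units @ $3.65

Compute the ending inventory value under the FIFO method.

Sep 10, 220 sold [FIFO — oldest first]: 73 @ $5.10 + 147 @ $3.85 = $938.25
Ending inventory: 231 @ $3.85 + 69 @ $2.40 + 146 @ $3.65 = $1,587.85

Ending inventory = $1,587.85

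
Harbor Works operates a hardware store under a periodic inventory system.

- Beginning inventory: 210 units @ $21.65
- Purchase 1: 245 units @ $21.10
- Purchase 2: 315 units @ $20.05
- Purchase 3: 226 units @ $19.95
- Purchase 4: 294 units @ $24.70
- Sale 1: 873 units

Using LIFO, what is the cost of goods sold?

Sale 1 (873) [LIFO — newest first]: 294 @ $24.70 + 226 @ $19.95 + 315 @ $20.05 + 38 @ $21.10 = $18,888.05
Ending inventory: 210 @ $21.65 + 207 @ $21.10 = $8,914.20

COGS = $18,888.05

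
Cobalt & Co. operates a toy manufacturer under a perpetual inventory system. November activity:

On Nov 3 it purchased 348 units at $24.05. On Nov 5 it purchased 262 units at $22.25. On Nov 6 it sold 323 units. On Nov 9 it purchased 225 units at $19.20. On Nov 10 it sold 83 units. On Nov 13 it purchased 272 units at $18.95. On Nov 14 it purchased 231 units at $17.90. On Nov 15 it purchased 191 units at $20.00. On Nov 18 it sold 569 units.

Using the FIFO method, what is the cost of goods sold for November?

Nov 6, 323 sold [FIFO — oldest first]: 323 @ $24.05 = $7,768.15
Nov 10, 83 sold [FIFO — oldest first]: 25 @ $24.05 + 58 @ $22.25 = $1,891.75
Nov 18, 569 sold [FIFO — oldest first]: 204 @ $22.25 + 225 @ $19.20 + 140 @ $18.95 = $11,512.00
Total COGS = $7,768.15 + $1,891.75 + $11,512.00 = $21,171.90
Ending inventory: 132 @ $18.95 + 231 @ $17.90 + 191 @ $20.00 = $10,456.30

COGS = $21,171.90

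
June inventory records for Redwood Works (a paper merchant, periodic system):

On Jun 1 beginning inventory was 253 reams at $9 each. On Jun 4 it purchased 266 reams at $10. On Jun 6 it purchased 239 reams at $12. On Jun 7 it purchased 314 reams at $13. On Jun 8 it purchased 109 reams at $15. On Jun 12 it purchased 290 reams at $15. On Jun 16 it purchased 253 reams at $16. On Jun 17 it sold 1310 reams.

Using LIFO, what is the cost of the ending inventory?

Ending inventory = $3,887

Jun 17, 1310 sold [LIFO — newest first]: 253 @ $16 + 290 @ $15 + 109 @ $15 + 314 @ $13 + 239 @ $12 + 105 @ $10 = $18,033
Ending inventory: 253 @ $9 + 161 @ $10 = $3,887
Check: goods available $21,920 = COGS $18,033 + ending $3,887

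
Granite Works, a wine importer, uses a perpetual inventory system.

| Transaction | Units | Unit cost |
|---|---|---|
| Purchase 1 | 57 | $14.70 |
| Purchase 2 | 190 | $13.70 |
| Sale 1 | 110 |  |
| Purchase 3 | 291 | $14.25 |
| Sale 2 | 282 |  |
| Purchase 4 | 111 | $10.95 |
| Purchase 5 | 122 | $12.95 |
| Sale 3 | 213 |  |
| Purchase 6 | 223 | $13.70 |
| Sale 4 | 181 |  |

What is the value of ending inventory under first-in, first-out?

Ending inventory = $2,849.60

Sale 1 (110) [FIFO — oldest first]: 57 @ $14.70 + 53 @ $13.70 = $1,564.00
Sale 2 (282) [FIFO — oldest first]: 137 @ $13.70 + 145 @ $14.25 = $3,943.15
Sale 3 (213) [FIFO — oldest first]: 146 @ $14.25 + 67 @ $10.95 = $2,814.15
Sale 4 (181) [FIFO — oldest first]: 44 @ $10.95 + 122 @ $12.95 + 15 @ $13.70 = $2,267.20
Total COGS = $1,564.00 + $3,943.15 + $2,814.15 + $2,267.20 = $10,588.50
Ending inventory: 208 @ $13.70 = $2,849.60
Check: goods available $13,438.10 = COGS $10,588.50 + ending $2,849.60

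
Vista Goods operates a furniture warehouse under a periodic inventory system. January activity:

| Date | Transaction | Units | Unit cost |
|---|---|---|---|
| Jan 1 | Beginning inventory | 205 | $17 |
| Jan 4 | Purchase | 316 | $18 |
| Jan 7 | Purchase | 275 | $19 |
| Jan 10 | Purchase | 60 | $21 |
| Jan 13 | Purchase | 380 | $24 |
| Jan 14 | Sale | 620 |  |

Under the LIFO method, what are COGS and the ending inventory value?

Jan 14, 620 sold [LIFO — newest first]: 380 @ $24 + 60 @ $21 + 180 @ $19 = $13,800
Ending inventory: 205 @ $17 + 316 @ $18 + 95 @ $19 = $10,978

COGS = $13,800; ending inventory = $10,978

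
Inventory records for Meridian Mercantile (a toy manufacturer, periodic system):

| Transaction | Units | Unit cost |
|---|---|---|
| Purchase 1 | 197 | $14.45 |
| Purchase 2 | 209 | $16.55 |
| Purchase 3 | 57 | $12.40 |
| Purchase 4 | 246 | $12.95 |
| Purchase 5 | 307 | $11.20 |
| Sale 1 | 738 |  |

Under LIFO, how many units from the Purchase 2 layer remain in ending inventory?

81

Sale 1 (738) [LIFO — newest first]: 307 @ $11.20 + 246 @ $12.95 + 57 @ $12.40 + 128 @ $16.55 = $9,449.30
Ending inventory: 197 @ $14.45 + 81 @ $16.55 = $4,187.20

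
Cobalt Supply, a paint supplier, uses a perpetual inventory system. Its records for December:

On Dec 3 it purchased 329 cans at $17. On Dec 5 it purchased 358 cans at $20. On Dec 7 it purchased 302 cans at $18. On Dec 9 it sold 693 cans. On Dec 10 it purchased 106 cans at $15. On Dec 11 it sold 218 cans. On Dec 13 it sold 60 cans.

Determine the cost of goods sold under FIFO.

Dec 9, 693 sold [FIFO — oldest first]: 329 @ $17 + 358 @ $20 + 6 @ $18 = $12,861
Dec 11, 218 sold [FIFO — oldest first]: 218 @ $18 = $3,924
Dec 13, 60 sold [FIFO — oldest first]: 60 @ $18 = $1,080
Total COGS = $12,861 + $3,924 + $1,080 = $17,865
Ending inventory: 18 @ $18 + 106 @ $15 = $1,914
Check: goods available $19,779 = COGS $17,865 + ending $1,914

COGS = $17,865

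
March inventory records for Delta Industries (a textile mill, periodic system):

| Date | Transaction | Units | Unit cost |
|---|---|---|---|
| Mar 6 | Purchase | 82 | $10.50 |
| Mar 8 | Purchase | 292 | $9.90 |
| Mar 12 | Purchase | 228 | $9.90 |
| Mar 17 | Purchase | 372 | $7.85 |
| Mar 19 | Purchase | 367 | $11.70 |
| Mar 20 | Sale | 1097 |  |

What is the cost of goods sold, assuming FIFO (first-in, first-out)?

Mar 20, 1097 sold [FIFO — oldest first]: 82 @ $10.50 + 292 @ $9.90 + 228 @ $9.90 + 372 @ $7.85 + 123 @ $11.70 = $10,368.30
Ending inventory: 244 @ $11.70 = $2,854.80

COGS = $10,368.30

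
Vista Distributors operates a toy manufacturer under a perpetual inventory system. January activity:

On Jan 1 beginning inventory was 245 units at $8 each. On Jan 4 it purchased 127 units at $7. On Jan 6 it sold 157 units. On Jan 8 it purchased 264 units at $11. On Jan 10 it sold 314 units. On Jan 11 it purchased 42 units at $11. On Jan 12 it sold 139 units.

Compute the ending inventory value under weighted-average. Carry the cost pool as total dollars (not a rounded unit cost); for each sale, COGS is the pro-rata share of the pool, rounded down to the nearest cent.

After Jan 1: 245 on hand, pool $1,960.00 (≈ $8.0000 each)
After Jan 4: 372 on hand, pool $2,849.00 (≈ $7.6586 each)
Jan 6, sell 157: 157/372 × $2,849.00 → $1,202.40
After Jan 8: 479 on hand, pool $4,550.60 (≈ $9.5002 each)
Jan 10, sell 314: 314/479 × $4,550.60 → $2,983.06
After Jan 11: 207 on hand, pool $2,029.54 (≈ $9.8045 each)
Jan 12, sell 139: 139/207 × $2,029.54 → $1,362.83
Total COGS = $1,202.40 + $2,983.06 + $1,362.83 = $5,548.29
Ending inventory (cost pool remaining) = $666.71
Check: goods available $6,215.00 = COGS $5,548.29 + ending $666.71

Ending inventory = $666.71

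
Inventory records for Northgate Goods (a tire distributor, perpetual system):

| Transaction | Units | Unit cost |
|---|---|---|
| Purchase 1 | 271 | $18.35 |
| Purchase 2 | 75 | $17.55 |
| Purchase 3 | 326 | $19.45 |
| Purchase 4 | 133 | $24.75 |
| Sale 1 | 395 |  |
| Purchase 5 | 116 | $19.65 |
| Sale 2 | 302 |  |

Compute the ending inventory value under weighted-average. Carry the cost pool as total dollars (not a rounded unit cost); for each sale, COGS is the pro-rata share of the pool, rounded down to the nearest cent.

Ending inventory = $4,424.01

After Purchase 1: 271 on hand, pool $4,972.85 (≈ $18.3500 each)
After Purchase 2: 346 on hand, pool $6,289.10 (≈ $18.1766 each)
After Purchase 3: 672 on hand, pool $12,629.80 (≈ $18.7943 each)
After Purchase 4: 805 on hand, pool $15,921.55 (≈ $19.7783 each)
Sale 1, sell 395: 395/805 × $15,921.55 → $7,812.43
After Purchase 5: 526 on hand, pool $10,388.52 (≈ $19.7500 each)
Sale 2, sell 302: 302/526 × $10,388.52 → $5,964.51
Total COGS = $7,812.43 + $5,964.51 = $13,776.94
Ending inventory (cost pool remaining) = $4,424.01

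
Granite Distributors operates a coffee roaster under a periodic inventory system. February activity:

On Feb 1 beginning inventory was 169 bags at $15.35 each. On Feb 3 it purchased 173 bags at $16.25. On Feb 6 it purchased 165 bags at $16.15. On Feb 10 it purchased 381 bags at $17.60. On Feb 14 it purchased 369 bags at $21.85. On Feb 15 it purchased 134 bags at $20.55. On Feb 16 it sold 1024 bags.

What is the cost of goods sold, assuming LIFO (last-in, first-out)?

COGS = $19,782.95

Feb 16, 1024 sold [LIFO — newest first]: 134 @ $20.55 + 369 @ $21.85 + 381 @ $17.60 + 140 @ $16.15 = $19,782.95
Ending inventory: 169 @ $15.35 + 173 @ $16.25 + 25 @ $16.15 = $5,809.15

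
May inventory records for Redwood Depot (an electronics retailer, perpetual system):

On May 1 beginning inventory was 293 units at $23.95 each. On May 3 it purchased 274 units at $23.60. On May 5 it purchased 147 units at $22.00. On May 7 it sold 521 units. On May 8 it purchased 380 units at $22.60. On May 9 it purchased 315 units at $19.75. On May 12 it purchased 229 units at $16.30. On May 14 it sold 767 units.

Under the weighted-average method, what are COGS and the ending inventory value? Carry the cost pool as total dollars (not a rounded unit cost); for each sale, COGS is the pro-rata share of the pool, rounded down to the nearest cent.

COGS = $28,033.81; ending inventory = $7,225.89

After May 1: 293 on hand, pool $7,017.35 (≈ $23.9500 each)
After May 3: 567 on hand, pool $13,483.75 (≈ $23.7809 each)
After May 5: 714 on hand, pool $16,717.75 (≈ $23.4142 each)
May 7, sell 521: 521/714 × $16,717.75 → $12,198.80
After May 8: 573 on hand, pool $13,106.95 (≈ $22.8743 each)
After May 9: 888 on hand, pool $19,328.20 (≈ $21.7660 each)
After May 12: 1117 on hand, pool $23,060.90 (≈ $20.6454 each)
May 14, sell 767: 767/1117 × $23,060.90 → $15,835.01
Total COGS = $12,198.80 + $15,835.01 = $28,033.81
Ending inventory (cost pool remaining) = $7,225.89
Check: goods available $35,259.70 = COGS $28,033.81 + ending $7,225.89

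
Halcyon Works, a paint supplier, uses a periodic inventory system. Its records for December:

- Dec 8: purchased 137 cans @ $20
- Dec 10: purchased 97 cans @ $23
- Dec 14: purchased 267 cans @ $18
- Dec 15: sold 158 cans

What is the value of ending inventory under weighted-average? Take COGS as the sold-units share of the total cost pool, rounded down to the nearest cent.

Ending inventory = $6,693.64

Dec 15, sell 158: 158/501 × $9,777.00 → $3,083.36
Ending inventory (cost pool remaining) = $6,693.64
Check: goods available $9,777.00 = COGS $3,083.36 + ending $6,693.64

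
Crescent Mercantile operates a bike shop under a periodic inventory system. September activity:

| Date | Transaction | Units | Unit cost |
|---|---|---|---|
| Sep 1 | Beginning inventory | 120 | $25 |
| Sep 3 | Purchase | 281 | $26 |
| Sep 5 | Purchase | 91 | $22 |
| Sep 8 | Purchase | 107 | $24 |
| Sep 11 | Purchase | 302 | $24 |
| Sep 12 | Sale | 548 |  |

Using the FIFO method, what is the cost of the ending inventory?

Sep 12, 548 sold [FIFO — oldest first]: 120 @ $25 + 281 @ $26 + 91 @ $22 + 56 @ $24 = $13,652
Ending inventory: 51 @ $24 + 302 @ $24 = $8,472

Ending inventory = $8,472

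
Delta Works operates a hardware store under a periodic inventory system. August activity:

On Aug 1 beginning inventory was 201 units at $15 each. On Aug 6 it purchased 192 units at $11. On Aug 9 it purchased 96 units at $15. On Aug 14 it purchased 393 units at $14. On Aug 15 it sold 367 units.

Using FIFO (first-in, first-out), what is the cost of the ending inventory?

Ending inventory = $7,228

Aug 15, 367 sold [FIFO — oldest first]: 201 @ $15 + 166 @ $11 = $4,841
Ending inventory: 26 @ $11 + 96 @ $15 + 393 @ $14 = $7,228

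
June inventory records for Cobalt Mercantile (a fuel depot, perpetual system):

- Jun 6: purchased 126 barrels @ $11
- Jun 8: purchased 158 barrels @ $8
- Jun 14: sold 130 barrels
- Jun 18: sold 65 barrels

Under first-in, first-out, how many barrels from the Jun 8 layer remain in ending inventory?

89

Jun 14, 130 sold [FIFO — oldest first]: 126 @ $11 + 4 @ $8 = $1,418
Jun 18, 65 sold [FIFO — oldest first]: 65 @ $8 = $520
Total COGS = $1,418 + $520 = $1,938
Ending inventory: 89 @ $8 = $712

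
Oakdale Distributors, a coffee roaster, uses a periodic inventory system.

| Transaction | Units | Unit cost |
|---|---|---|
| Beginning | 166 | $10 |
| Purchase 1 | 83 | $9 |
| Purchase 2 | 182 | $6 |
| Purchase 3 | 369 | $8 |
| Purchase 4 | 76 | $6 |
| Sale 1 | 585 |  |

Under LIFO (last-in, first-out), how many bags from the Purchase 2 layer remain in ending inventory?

42

Sale 1 (585) [LIFO — newest first]: 76 @ $6 + 369 @ $8 + 140 @ $6 = $4,248
Ending inventory: 166 @ $10 + 83 @ $9 + 42 @ $6 = $2,659
Check: goods available $6,907 = COGS $4,248 + ending $2,659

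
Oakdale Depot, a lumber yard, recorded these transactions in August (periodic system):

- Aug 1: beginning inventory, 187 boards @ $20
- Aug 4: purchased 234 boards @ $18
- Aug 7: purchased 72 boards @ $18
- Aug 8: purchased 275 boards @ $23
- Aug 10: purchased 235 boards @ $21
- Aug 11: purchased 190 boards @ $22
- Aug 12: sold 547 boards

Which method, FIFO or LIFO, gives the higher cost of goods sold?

FIFO COGS: 187 @ $20 + 234 @ $18 + 72 @ $18 + 54 @ $23 = $10,490
LIFO COGS: 190 @ $22 + 235 @ $21 + 122 @ $23 = $11,921

LIFO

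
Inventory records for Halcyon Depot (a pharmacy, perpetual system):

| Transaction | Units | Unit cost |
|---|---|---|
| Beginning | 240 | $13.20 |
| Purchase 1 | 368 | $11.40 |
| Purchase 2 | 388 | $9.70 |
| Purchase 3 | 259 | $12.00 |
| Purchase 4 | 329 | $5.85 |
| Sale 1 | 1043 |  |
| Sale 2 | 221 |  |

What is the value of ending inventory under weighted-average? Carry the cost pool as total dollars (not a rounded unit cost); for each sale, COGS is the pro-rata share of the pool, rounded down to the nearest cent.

Ending inventory = $3,264.54

After Beginning: 240 on hand, pool $3,168.00 (≈ $13.2000 each)
After Purchase 1: 608 on hand, pool $7,363.20 (≈ $12.1105 each)
After Purchase 2: 996 on hand, pool $11,126.80 (≈ $11.1715 each)
After Purchase 3: 1255 on hand, pool $14,234.80 (≈ $11.3425 each)
After Purchase 4: 1584 on hand, pool $16,159.45 (≈ $10.2017 each)
Sale 1, sell 1043: 1043/1584 × $16,159.45 → $10,640.34
Sale 2, sell 221: 221/541 × $5,519.11 → $2,254.57
Total COGS = $10,640.34 + $2,254.57 = $12,894.91
Ending inventory (cost pool remaining) = $3,264.54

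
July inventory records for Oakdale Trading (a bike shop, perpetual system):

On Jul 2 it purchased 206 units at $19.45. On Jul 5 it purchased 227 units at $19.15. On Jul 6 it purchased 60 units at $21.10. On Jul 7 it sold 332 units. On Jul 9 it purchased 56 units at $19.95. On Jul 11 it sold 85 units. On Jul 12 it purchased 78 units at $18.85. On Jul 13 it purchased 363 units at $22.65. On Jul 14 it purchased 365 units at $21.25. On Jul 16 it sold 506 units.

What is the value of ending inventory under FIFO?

Jul 7, 332 sold [FIFO — oldest first]: 206 @ $19.45 + 126 @ $19.15 = $6,419.60
Jul 11, 85 sold [FIFO — oldest first]: 85 @ $19.15 = $1,627.75
Jul 16, 506 sold [FIFO — oldest first]: 16 @ $19.15 + 60 @ $21.10 + 56 @ $19.95 + 78 @ $18.85 + 296 @ $22.65 = $10,864.30
Total COGS = $6,419.60 + $1,627.75 + $10,864.30 = $18,911.65
Ending inventory: 67 @ $22.65 + 365 @ $21.25 = $9,273.80
Check: goods available $28,185.45 = COGS $18,911.65 + ending $9,273.80

Ending inventory = $9,273.80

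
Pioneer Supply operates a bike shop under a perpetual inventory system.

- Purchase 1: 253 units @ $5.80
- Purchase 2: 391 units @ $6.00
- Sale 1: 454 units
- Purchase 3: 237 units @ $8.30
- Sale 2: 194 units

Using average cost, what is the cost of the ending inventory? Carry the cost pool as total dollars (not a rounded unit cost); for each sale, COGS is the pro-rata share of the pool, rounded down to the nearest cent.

After Purchase 1: 253 on hand, pool $1,467.40 (≈ $5.8000 each)
After Purchase 2: 644 on hand, pool $3,813.40 (≈ $5.9214 each)
Sale 1, sell 454: 454/644 × $3,813.40 → $2,688.32
After Purchase 3: 427 on hand, pool $3,092.18 (≈ $7.2416 each)
Sale 2, sell 194: 194/427 × $3,092.18 → $1,404.87
Total COGS = $2,688.32 + $1,404.87 = $4,093.19
Ending inventory (cost pool remaining) = $1,687.31

Ending inventory = $1,687.31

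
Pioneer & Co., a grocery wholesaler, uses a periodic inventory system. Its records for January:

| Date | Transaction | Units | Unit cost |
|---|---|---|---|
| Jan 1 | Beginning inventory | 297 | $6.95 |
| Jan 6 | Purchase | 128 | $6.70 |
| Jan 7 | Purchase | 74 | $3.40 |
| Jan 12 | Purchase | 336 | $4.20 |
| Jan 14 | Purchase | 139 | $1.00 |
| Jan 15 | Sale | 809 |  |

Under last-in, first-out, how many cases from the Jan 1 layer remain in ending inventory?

165

Jan 15, 809 sold [LIFO — newest first]: 139 @ $1.00 + 336 @ $4.20 + 74 @ $3.40 + 128 @ $6.70 + 132 @ $6.95 = $3,576.80
Ending inventory: 165 @ $6.95 = $1,146.75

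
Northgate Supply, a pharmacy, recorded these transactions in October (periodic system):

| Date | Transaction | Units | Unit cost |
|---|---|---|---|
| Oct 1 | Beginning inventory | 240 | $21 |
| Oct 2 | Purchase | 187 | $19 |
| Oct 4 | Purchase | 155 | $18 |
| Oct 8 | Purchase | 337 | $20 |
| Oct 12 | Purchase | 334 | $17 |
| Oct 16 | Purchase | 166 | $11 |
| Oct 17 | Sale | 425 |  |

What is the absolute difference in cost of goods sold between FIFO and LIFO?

FIFO COGS: 240 @ $21 + 185 @ $19 = $8,555
LIFO COGS: 166 @ $11 + 259 @ $17 = $6,229
Difference = |$8,555 − $6,229| = $2,326

$2,326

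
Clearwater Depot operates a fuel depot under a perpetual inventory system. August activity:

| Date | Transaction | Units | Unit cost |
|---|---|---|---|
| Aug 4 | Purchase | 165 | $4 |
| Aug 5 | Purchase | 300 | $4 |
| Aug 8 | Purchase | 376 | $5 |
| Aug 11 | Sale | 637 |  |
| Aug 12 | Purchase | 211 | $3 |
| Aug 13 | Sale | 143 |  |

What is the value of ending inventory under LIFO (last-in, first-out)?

Ending inventory = $1,020

Aug 11, 637 sold [LIFO — newest first]: 376 @ $5 + 261 @ $4 = $2,924
Aug 13, 143 sold [LIFO — newest first]: 143 @ $3 = $429
Total COGS = $2,924 + $429 = $3,353
Ending inventory: 165 @ $4 + 39 @ $4 + 68 @ $3 = $1,020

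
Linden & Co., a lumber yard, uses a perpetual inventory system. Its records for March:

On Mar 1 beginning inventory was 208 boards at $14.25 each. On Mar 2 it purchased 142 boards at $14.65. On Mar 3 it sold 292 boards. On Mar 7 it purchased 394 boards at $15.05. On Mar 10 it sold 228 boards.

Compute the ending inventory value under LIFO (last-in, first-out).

Ending inventory = $3,324.80

Mar 3, 292 sold [LIFO — newest first]: 142 @ $14.65 + 150 @ $14.25 = $4,217.80
Mar 10, 228 sold [LIFO — newest first]: 228 @ $15.05 = $3,431.40
Total COGS = $4,217.80 + $3,431.40 = $7,649.20
Ending inventory: 58 @ $14.25 + 166 @ $15.05 = $3,324.80
Check: goods available $10,974.00 = COGS $7,649.20 + ending $3,324.80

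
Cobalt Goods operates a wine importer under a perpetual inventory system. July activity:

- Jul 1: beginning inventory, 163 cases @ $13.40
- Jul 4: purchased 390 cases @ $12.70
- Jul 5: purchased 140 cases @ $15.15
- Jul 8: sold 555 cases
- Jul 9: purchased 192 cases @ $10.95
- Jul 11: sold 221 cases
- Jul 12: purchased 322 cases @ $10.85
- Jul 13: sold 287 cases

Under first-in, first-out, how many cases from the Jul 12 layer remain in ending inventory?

144

Jul 8, 555 sold [FIFO — oldest first]: 163 @ $13.40 + 390 @ $12.70 + 2 @ $15.15 = $7,167.50
Jul 11, 221 sold [FIFO — oldest first]: 138 @ $15.15 + 83 @ $10.95 = $2,999.55
Jul 13, 287 sold [FIFO — oldest first]: 109 @ $10.95 + 178 @ $10.85 = $3,124.85
Total COGS = $7,167.50 + $2,999.55 + $3,124.85 = $13,291.90
Ending inventory: 144 @ $10.85 = $1,562.40
Check: goods available $14,854.30 = COGS $13,291.90 + ending $1,562.40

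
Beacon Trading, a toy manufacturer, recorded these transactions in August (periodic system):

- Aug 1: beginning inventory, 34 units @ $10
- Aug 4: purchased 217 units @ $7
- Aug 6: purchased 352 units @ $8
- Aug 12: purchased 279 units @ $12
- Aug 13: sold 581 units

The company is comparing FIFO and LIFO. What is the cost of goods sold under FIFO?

FIFO COGS: 34 @ $10 + 217 @ $7 + 330 @ $8 = $4,499
LIFO COGS: 279 @ $12 + 302 @ $8 = $5,764

COGS = $4,499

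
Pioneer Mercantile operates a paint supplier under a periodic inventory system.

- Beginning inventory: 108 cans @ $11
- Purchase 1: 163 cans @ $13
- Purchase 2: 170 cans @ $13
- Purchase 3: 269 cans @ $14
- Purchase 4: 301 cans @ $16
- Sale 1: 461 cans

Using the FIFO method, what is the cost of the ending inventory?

Sale 1 (461) [FIFO — oldest first]: 108 @ $11 + 163 @ $13 + 170 @ $13 + 20 @ $14 = $5,797
Ending inventory: 249 @ $14 + 301 @ $16 = $8,302

Ending inventory = $8,302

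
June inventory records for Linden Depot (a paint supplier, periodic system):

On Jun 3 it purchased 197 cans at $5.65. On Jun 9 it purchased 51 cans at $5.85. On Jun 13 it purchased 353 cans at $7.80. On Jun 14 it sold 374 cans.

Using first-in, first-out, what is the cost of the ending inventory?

Ending inventory = $1,770.60

Jun 14, 374 sold [FIFO — oldest first]: 197 @ $5.65 + 51 @ $5.85 + 126 @ $7.80 = $2,394.20
Ending inventory: 227 @ $7.80 = $1,770.60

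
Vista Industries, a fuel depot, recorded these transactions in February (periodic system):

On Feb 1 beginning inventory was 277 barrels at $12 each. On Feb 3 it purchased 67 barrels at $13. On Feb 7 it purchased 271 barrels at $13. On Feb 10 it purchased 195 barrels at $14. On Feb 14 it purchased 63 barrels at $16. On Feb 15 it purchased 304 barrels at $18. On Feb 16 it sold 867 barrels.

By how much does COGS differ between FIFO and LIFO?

$1,815

FIFO COGS: 277 @ $12 + 67 @ $13 + 271 @ $13 + 195 @ $14 + 57 @ $16 = $11,360
LIFO COGS: 304 @ $18 + 63 @ $16 + 195 @ $14 + 271 @ $13 + 34 @ $13 = $13,175
Difference = |$11,360 − $13,175| = $1,815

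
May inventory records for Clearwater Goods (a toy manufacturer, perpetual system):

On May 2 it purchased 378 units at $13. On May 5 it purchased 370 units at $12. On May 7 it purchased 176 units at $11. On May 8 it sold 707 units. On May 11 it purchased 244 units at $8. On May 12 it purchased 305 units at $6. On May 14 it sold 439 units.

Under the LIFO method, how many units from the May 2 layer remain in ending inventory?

217

May 8, 707 sold [LIFO — newest first]: 176 @ $11 + 370 @ $12 + 161 @ $13 = $8,469
May 14, 439 sold [LIFO — newest first]: 305 @ $6 + 134 @ $8 = $2,902
Total COGS = $8,469 + $2,902 = $11,371
Ending inventory: 217 @ $13 + 110 @ $8 = $3,701
Check: goods available $15,072 = COGS $11,371 + ending $3,701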